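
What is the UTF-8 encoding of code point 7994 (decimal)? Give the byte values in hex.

U+1F3A = 0x1F3A = 7994 decimal. In range U+0800–U+FFFF → 3-byte form: 1110xxxx 10xxxxxx 10xxxxxx.
Binary (16 bits): 0001111100111010.
Split 4+6+6: 0001 | 111100 | 111010.
Byte 1: 11100001 = 0xE1.
Byte 2: 10111100 = 0xBC.
Byte 3: 10111010 = 0xBA.

E1 BC BA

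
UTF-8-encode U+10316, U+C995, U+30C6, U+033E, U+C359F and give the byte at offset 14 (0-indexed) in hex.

U+10316 → 4-byte form F0 90 8C 96 at offsets 0–3.
U+C995 → 3-byte form EC A6 95 at offsets 4–6.
U+30C6 → 3-byte form E3 83 86 at offsets 7–9.
U+033E → 2-byte form CC BE at offsets 10–11.
U+C359F → 4-byte form F3 83 96 9F at offsets 12–15.
Offset 14 falls in char 5's range; it's byte 3 of F3 83 96 9F = 0x96.

0x96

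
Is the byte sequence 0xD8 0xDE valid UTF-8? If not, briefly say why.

Leading byte 0xD8 = 11011000 → 2-byte form.
Byte 2 is 0xDE = 11011110, which is not 10xxxxxx — expected a continuation byte.

invalid (non-continuation byte where continuation expected)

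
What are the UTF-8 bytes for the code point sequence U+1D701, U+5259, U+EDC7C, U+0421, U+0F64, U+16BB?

F0 9D 9C 81 E5 89 99 F3 AD B1 BC D0 A1 E0 BD A4 E1 9A BB

U+1D701: 4-byte form → F0 9D 9C 81.
U+5259: 3-byte form → E5 89 99.
U+EDC7C: 4-byte form → F3 AD B1 BC.
U+0421: 2-byte form → D0 A1.
U+0F64: 3-byte form → E0 BD A4.
U+16BB: 3-byte form → E1 9A BB.
Concatenated (19 bytes): F0 9D 9C 81 E5 89 99 F3 AD B1 BC D0 A1 E0 BD A4 E1 9A BB.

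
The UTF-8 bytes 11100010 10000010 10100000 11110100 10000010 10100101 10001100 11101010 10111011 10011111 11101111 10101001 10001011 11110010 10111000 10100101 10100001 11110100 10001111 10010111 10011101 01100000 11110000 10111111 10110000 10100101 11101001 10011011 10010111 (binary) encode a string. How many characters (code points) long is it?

9

Byte at offset 0: 0xE2 = 11100010 → 3-byte char (#1). Advance 3.
Byte at offset 3: 0xF4 = 11110100 → 4-byte char (#2). Advance 4.
Byte at offset 7: 0xEA = 11101010 → 3-byte char (#3). Advance 3.
Byte at offset 10: 0xEF = 11101111 → 3-byte char (#4). Advance 3.
Byte at offset 13: 0xF2 = 11110010 → 4-byte char (#5). Advance 4.
Byte at offset 17: 0xF4 = 11110100 → 4-byte char (#6). Advance 4.
Byte at offset 21: 0x60 = 01100000 → 1-byte char (#7). Advance 1.
Byte at offset 22: 0xF0 = 11110000 → 4-byte char (#8). Advance 4.
Byte at offset 26: 0xE9 = 11101001 → 3-byte char (#9). Advance 3.
Reached end at offset 29 after 9 code points.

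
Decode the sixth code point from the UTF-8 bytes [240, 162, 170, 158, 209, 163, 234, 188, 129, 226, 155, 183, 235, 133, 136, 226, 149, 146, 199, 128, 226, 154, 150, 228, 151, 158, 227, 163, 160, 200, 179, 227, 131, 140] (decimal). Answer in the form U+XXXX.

U+2552

Offset 0: leading byte 0xF0 = 11110000 → 4-byte char #1 = F0 A2 AA 9E.
Offset 4: leading byte 0xD1 = 11010001 → 2-byte char #2 = D1 A3.
Offset 6: leading byte 0xEA = 11101010 → 3-byte char #3 = EA BC 81.
Offset 9: leading byte 0xE2 = 11100010 → 3-byte char #4 = E2 9B B7.
Offset 12: leading byte 0xEB = 11101011 → 3-byte char #5 = EB 85 88.
Offset 15: leading byte 0xE2 = 11100010 → 3-byte char #6 = E2 95 92.
Leading byte 0xE2 = 11100010 matches 1110xxxx → 3-byte sequence.
Byte 1: 0xE2 = 11100010, payload 0010 (4 bits).
Byte 2: 0x95 = 10010101 (10xxxxxx ✓), payload 010101.
Byte 3: 0x92 = 10010010 (10xxxxxx ✓), payload 010010.
Concatenate: 0010010101010010 = 0x2552 (16 bits → U+2552).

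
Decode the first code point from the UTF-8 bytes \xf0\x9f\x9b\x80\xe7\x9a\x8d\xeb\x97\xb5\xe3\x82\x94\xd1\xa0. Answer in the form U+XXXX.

Offset 0: leading byte 0xF0 = 11110000 → 4-byte char #1 = F0 9F 9B 80.
Leading byte 0xF0 = 11110000 matches 11110xxx → 4-byte sequence.
Byte 1: 0xF0 = 11110000, payload 000 (3 bits).
Byte 2: 0x9F = 10011111 (10xxxxxx ✓), payload 011111.
Byte 3: 0x9B = 10011011 (10xxxxxx ✓), payload 011011.
Byte 4: 0x80 = 10000000 (10xxxxxx ✓), payload 000000.
Concatenate: 000011111011011000000 = 0x1F6C0 (21 bits → U+1F6C0).

U+1F6C0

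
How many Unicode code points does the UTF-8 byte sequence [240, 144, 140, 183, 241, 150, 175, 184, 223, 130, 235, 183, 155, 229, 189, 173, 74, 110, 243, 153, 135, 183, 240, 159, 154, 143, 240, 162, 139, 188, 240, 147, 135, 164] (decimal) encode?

Byte at offset 0: 0xF0 = 11110000 → 4-byte char (#1). Advance 4.
Byte at offset 4: 0xF1 = 11110001 → 4-byte char (#2). Advance 4.
Byte at offset 8: 0xDF = 11011111 → 2-byte char (#3). Advance 2.
Byte at offset 10: 0xEB = 11101011 → 3-byte char (#4). Advance 3.
Byte at offset 13: 0xE5 = 11100101 → 3-byte char (#5). Advance 3.
Byte at offset 16: 0x4A = 01001010 → 1-byte char (#6). Advance 1.
Byte at offset 17: 0x6E = 01101110 → 1-byte char (#7). Advance 1.
Byte at offset 18: 0xF3 = 11110011 → 4-byte char (#8). Advance 4.
Byte at offset 22: 0xF0 = 11110000 → 4-byte char (#9). Advance 4.
Byte at offset 26: 0xF0 = 11110000 → 4-byte char (#10). Advance 4.
Byte at offset 30: 0xF0 = 11110000 → 4-byte char (#11). Advance 4.
Reached end at offset 34 after 11 code points.

11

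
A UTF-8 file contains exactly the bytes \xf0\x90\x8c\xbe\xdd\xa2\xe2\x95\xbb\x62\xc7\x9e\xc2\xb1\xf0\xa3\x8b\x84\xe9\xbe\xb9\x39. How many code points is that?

Byte at offset 0: 0xF0 = 11110000 → 4-byte char (#1). Advance 4.
Byte at offset 4: 0xDD = 11011101 → 2-byte char (#2). Advance 2.
Byte at offset 6: 0xE2 = 11100010 → 3-byte char (#3). Advance 3.
Byte at offset 9: 0x62 = 01100010 → 1-byte char (#4). Advance 1.
Byte at offset 10: 0xC7 = 11000111 → 2-byte char (#5). Advance 2.
Byte at offset 12: 0xC2 = 11000010 → 2-byte char (#6). Advance 2.
Byte at offset 14: 0xF0 = 11110000 → 4-byte char (#7). Advance 4.
Byte at offset 18: 0xE9 = 11101001 → 3-byte char (#8). Advance 3.
Byte at offset 21: 0x39 = 00111001 → 1-byte char (#9). Advance 1.
Reached end at offset 22 after 9 code points.

9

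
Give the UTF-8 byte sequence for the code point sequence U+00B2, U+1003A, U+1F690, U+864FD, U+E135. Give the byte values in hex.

U+00B2: 2-byte form → C2 B2.
U+1003A: 4-byte form → F0 90 80 BA.
U+1F690: 4-byte form → F0 9F 9A 90.
U+864FD: 4-byte form → F2 86 93 BD.
U+E135: 3-byte form → EE 84 B5.
Concatenated (17 bytes): C2 B2 F0 90 80 BA F0 9F 9A 90 F2 86 93 BD EE 84 B5.

C2 B2 F0 90 80 BA F0 9F 9A 90 F2 86 93 BD EE 84 B5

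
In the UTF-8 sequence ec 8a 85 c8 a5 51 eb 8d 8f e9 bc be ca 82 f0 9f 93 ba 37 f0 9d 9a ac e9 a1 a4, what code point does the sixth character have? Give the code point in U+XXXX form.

Offset 0: leading byte 0xEC = 11101100 → 3-byte char #1 = EC 8A 85.
Offset 3: leading byte 0xC8 = 11001000 → 2-byte char #2 = C8 A5.
Offset 5: leading byte 0x51 = 01010001 → 1-byte char #3 = 51.
Offset 6: leading byte 0xEB = 11101011 → 3-byte char #4 = EB 8D 8F.
Offset 9: leading byte 0xE9 = 11101001 → 3-byte char #5 = E9 BC BE.
Offset 12: leading byte 0xCA = 11001010 → 2-byte char #6 = CA 82.
Leading byte 0xCA = 11001010 matches 110xxxxx → 2-byte sequence.
Byte 1: 0xCA = 11001010, payload 01010 (5 bits).
Byte 2: 0x82 = 10000010 (10xxxxxx ✓), payload 000010.
Concatenate: 01010000010 = 0x282 (11 bits → U+0282).

U+0282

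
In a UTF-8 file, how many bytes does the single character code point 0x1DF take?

2

U+01DF = 0x1DF. UTF-8 uses 1 byte below 0x80, 2 below 0x800, 3 below 0x10000, 4 up to 0x10FFFF. 0x1DF is in U+0080–U+07FF → 2 bytes.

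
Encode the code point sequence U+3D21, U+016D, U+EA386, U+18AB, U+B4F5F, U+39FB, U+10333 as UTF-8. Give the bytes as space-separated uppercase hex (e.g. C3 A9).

E3 B4 A1 C5 AD F3 AA 8E 86 E1 A2 AB F2 B4 BD 9F E3 A7 BB F0 90 8C B3

U+3D21: 3-byte form → E3 B4 A1.
U+016D: 2-byte form → C5 AD.
U+EA386: 4-byte form → F3 AA 8E 86.
U+18AB: 3-byte form → E1 A2 AB.
U+B4F5F: 4-byte form → F2 B4 BD 9F.
U+39FB: 3-byte form → E3 A7 BB.
U+10333: 4-byte form → F0 90 8C B3.
Concatenated (23 bytes): E3 B4 A1 C5 AD F3 AA 8E 86 E1 A2 AB F2 B4 BD 9F E3 A7 BB F0 90 8C B3.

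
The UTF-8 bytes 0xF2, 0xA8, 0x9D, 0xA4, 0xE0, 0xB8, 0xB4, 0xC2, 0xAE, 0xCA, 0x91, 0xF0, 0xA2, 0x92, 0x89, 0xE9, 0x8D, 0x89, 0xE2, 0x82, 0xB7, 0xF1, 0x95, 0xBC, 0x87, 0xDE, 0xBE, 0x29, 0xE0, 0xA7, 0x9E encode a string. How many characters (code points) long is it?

Byte at offset 0: 0xF2 = 11110010 → 4-byte char (#1). Advance 4.
Byte at offset 4: 0xE0 = 11100000 → 3-byte char (#2). Advance 3.
Byte at offset 7: 0xC2 = 11000010 → 2-byte char (#3). Advance 2.
Byte at offset 9: 0xCA = 11001010 → 2-byte char (#4). Advance 2.
Byte at offset 11: 0xF0 = 11110000 → 4-byte char (#5). Advance 4.
Byte at offset 15: 0xE9 = 11101001 → 3-byte char (#6). Advance 3.
Byte at offset 18: 0xE2 = 11100010 → 3-byte char (#7). Advance 3.
Byte at offset 21: 0xF1 = 11110001 → 4-byte char (#8). Advance 4.
Byte at offset 25: 0xDE = 11011110 → 2-byte char (#9). Advance 2.
Byte at offset 27: 0x29 = 00101001 → 1-byte char (#10). Advance 1.
Byte at offset 28: 0xE0 = 11100000 → 3-byte char (#11). Advance 3.
Reached end at offset 31 after 11 code points.

11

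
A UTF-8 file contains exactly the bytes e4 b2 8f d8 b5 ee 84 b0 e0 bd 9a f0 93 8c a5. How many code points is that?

Byte at offset 0: 0xE4 = 11100100 → 3-byte char (#1). Advance 3.
Byte at offset 3: 0xD8 = 11011000 → 2-byte char (#2). Advance 2.
Byte at offset 5: 0xEE = 11101110 → 3-byte char (#3). Advance 3.
Byte at offset 8: 0xE0 = 11100000 → 3-byte char (#4). Advance 3.
Byte at offset 11: 0xF0 = 11110000 → 4-byte char (#5). Advance 4.
Reached end at offset 15 after 5 code points.

5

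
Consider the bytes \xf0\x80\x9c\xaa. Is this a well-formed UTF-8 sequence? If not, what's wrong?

Leading byte 0xF0 = 11110000 → 4-byte form.
Continuation bytes all match 10xxxxxx. Payload decodes to 0x72A.
But 0x72A < 0x10000, the minimum for a 4-byte sequence — this is an overlong encoding.

invalid (overlong encoding)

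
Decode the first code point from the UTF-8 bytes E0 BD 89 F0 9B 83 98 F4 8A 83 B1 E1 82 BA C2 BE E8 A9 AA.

Offset 0: leading byte 0xE0 = 11100000 → 3-byte char #1 = E0 BD 89.
Leading byte 0xE0 = 11100000 matches 1110xxxx → 3-byte sequence.
Byte 1: 0xE0 = 11100000, payload 0000 (4 bits).
Byte 2: 0xBD = 10111101 (10xxxxxx ✓), payload 111101.
Byte 3: 0x89 = 10001001 (10xxxxxx ✓), payload 001001.
Concatenate: 0000111101001001 = 0xF49 (16 bits → U+0F49).

U+0F49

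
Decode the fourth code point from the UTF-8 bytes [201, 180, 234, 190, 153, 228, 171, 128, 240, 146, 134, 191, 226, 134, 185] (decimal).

U+121BF

Offset 0: leading byte 0xC9 = 11001001 → 2-byte char #1 = C9 B4.
Offset 2: leading byte 0xEA = 11101010 → 3-byte char #2 = EA BE 99.
Offset 5: leading byte 0xE4 = 11100100 → 3-byte char #3 = E4 AB 80.
Offset 8: leading byte 0xF0 = 11110000 → 4-byte char #4 = F0 92 86 BF.
Leading byte 0xF0 = 11110000 matches 11110xxx → 4-byte sequence.
Byte 1: 0xF0 = 11110000, payload 000 (3 bits).
Byte 2: 0x92 = 10010010 (10xxxxxx ✓), payload 010010.
Byte 3: 0x86 = 10000110 (10xxxxxx ✓), payload 000110.
Byte 4: 0xBF = 10111111 (10xxxxxx ✓), payload 111111.
Concatenate: 000010010000110111111 = 0x121BF (21 bits → U+121BF).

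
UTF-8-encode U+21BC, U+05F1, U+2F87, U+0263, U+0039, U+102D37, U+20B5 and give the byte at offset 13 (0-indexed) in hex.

0xB4

U+21BC → 3-byte form E2 86 BC at offsets 0–2.
U+05F1 → 2-byte form D7 B1 at offsets 3–4.
U+2F87 → 3-byte form E2 BE 87 at offsets 5–7.
U+0263 → 2-byte form C9 A3 at offsets 8–9.
U+0039 → 1-byte form 39 at offsets 10–10.
U+102D37 → 4-byte form F4 82 B4 B7 at offsets 11–14.
Offset 13 falls in char 6's range; it's byte 3 of F4 82 B4 B7 = 0xB4.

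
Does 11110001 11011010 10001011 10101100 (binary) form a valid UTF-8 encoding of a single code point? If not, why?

invalid (non-continuation byte where continuation expected)

Leading byte 0xF1 = 11110001 → 4-byte form.
Byte 2 is 0xDA = 11011010, which is not 10xxxxxx — expected a continuation byte.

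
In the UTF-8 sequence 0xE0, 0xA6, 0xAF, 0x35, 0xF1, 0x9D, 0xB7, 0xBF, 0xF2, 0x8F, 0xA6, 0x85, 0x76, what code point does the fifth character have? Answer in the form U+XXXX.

U+0076

Offset 0: leading byte 0xE0 = 11100000 → 3-byte char #1 = E0 A6 AF.
Offset 3: leading byte 0x35 = 00110101 → 1-byte char #2 = 35.
Offset 4: leading byte 0xF1 = 11110001 → 4-byte char #3 = F1 9D B7 BF.
Offset 8: leading byte 0xF2 = 11110010 → 4-byte char #4 = F2 8F A6 85.
Offset 12: leading byte 0x76 = 01110110 → 1-byte char #5 = 76.
Leading byte 0x76 = 01110110 matches 0xxxxxxx → 1-byte sequence.
Byte 1: 0x76 = 01110110, payload 1110110 (7 bits).
Concatenate: 1110110 = 0x76 (7 bits → U+0076).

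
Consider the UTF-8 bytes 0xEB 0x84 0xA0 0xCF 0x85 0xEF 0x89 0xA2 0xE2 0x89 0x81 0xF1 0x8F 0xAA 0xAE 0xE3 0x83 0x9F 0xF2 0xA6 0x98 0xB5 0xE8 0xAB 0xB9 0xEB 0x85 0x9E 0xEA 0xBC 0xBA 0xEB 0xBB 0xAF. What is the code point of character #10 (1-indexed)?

Offset 0: leading byte 0xEB = 11101011 → 3-byte char #1 = EB 84 A0.
Offset 3: leading byte 0xCF = 11001111 → 2-byte char #2 = CF 85.
Offset 5: leading byte 0xEF = 11101111 → 3-byte char #3 = EF 89 A2.
Offset 8: leading byte 0xE2 = 11100010 → 3-byte char #4 = E2 89 81.
Offset 11: leading byte 0xF1 = 11110001 → 4-byte char #5 = F1 8F AA AE.
Offset 15: leading byte 0xE3 = 11100011 → 3-byte char #6 = E3 83 9F.
Offset 18: leading byte 0xF2 = 11110010 → 4-byte char #7 = F2 A6 98 B5.
Offset 22: leading byte 0xE8 = 11101000 → 3-byte char #8 = E8 AB B9.
Offset 25: leading byte 0xEB = 11101011 → 3-byte char #9 = EB 85 9E.
Offset 28: leading byte 0xEA = 11101010 → 3-byte char #10 = EA BC BA.
Leading byte 0xEA = 11101010 matches 1110xxxx → 3-byte sequence.
Byte 1: 0xEA = 11101010, payload 1010 (4 bits).
Byte 2: 0xBC = 10111100 (10xxxxxx ✓), payload 111100.
Byte 3: 0xBA = 10111010 (10xxxxxx ✓), payload 111010.
Concatenate: 1010111100111010 = 0xAF3A (16 bits → U+AF3A).

U+AF3A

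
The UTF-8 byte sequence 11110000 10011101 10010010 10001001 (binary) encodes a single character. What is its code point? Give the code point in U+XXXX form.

U+1D489

Leading byte 0xF0 = 11110000 matches 11110xxx → 4-byte sequence.
Byte 1: 0xF0 = 11110000, payload 000 (3 bits).
Byte 2: 0x9D = 10011101 (10xxxxxx ✓), payload 011101.
Byte 3: 0x92 = 10010010 (10xxxxxx ✓), payload 010010.
Byte 4: 0x89 = 10001001 (10xxxxxx ✓), payload 001001.
Concatenate: 000011101010010001001 = 0x1D489 (21 bits → U+1D489).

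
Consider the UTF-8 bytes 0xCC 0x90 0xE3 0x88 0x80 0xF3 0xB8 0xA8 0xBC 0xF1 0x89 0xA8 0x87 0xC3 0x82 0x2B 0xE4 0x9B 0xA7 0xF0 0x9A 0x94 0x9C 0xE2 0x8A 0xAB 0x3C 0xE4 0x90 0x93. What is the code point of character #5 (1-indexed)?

U+00C2

Offset 0: leading byte 0xCC = 11001100 → 2-byte char #1 = CC 90.
Offset 2: leading byte 0xE3 = 11100011 → 3-byte char #2 = E3 88 80.
Offset 5: leading byte 0xF3 = 11110011 → 4-byte char #3 = F3 B8 A8 BC.
Offset 9: leading byte 0xF1 = 11110001 → 4-byte char #4 = F1 89 A8 87.
Offset 13: leading byte 0xC3 = 11000011 → 2-byte char #5 = C3 82.
Leading byte 0xC3 = 11000011 matches 110xxxxx → 2-byte sequence.
Byte 1: 0xC3 = 11000011, payload 00011 (5 bits).
Byte 2: 0x82 = 10000010 (10xxxxxx ✓), payload 000010.
Concatenate: 00011000010 = 0xC2 (11 bits → U+00C2).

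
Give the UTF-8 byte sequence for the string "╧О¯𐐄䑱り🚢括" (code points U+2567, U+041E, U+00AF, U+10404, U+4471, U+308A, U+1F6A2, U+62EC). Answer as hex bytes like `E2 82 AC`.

U+2567: 3-byte form → E2 95 A7.
U+041E: 2-byte form → D0 9E.
U+00AF: 2-byte form → C2 AF.
U+10404: 4-byte form → F0 90 90 84.
U+4471: 3-byte form → E4 91 B1.
U+308A: 3-byte form → E3 82 8A.
U+1F6A2: 4-byte form → F0 9F 9A A2.
U+62EC: 3-byte form → E6 8B AC.
Concatenated (24 bytes): E2 95 A7 D0 9E C2 AF F0 90 90 84 E4 91 B1 E3 82 8A F0 9F 9A A2 E6 8B AC.

E2 95 A7 D0 9E C2 AF F0 90 90 84 E4 91 B1 E3 82 8A F0 9F 9A A2 E6 8B AC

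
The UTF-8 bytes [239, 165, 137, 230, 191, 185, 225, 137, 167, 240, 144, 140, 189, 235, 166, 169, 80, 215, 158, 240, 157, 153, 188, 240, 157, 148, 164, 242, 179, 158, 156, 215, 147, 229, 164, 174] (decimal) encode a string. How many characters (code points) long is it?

Byte at offset 0: 0xEF = 11101111 → 3-byte char (#1). Advance 3.
Byte at offset 3: 0xE6 = 11100110 → 3-byte char (#2). Advance 3.
Byte at offset 6: 0xE1 = 11100001 → 3-byte char (#3). Advance 3.
Byte at offset 9: 0xF0 = 11110000 → 4-byte char (#4). Advance 4.
Byte at offset 13: 0xEB = 11101011 → 3-byte char (#5). Advance 3.
Byte at offset 16: 0x50 = 01010000 → 1-byte char (#6). Advance 1.
Byte at offset 17: 0xD7 = 11010111 → 2-byte char (#7). Advance 2.
Byte at offset 19: 0xF0 = 11110000 → 4-byte char (#8). Advance 4.
Byte at offset 23: 0xF0 = 11110000 → 4-byte char (#9). Advance 4.
Byte at offset 27: 0xF2 = 11110010 → 4-byte char (#10). Advance 4.
Byte at offset 31: 0xD7 = 11010111 → 2-byte char (#11). Advance 2.
Byte at offset 33: 0xE5 = 11100101 → 3-byte char (#12). Advance 3.
Reached end at offset 36 after 12 code points.

12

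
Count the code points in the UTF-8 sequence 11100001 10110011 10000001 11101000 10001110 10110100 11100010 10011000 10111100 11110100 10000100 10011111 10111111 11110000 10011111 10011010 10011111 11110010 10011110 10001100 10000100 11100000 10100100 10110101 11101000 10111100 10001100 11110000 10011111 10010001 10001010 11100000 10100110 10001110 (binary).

Byte at offset 0: 0xE1 = 11100001 → 3-byte char (#1). Advance 3.
Byte at offset 3: 0xE8 = 11101000 → 3-byte char (#2). Advance 3.
Byte at offset 6: 0xE2 = 11100010 → 3-byte char (#3). Advance 3.
Byte at offset 9: 0xF4 = 11110100 → 4-byte char (#4). Advance 4.
Byte at offset 13: 0xF0 = 11110000 → 4-byte char (#5). Advance 4.
Byte at offset 17: 0xF2 = 11110010 → 4-byte char (#6). Advance 4.
Byte at offset 21: 0xE0 = 11100000 → 3-byte char (#7). Advance 3.
Byte at offset 24: 0xE8 = 11101000 → 3-byte char (#8). Advance 3.
Byte at offset 27: 0xF0 = 11110000 → 4-byte char (#9). Advance 4.
Byte at offset 31: 0xE0 = 11100000 → 3-byte char (#10). Advance 3.
Reached end at offset 34 after 10 code points.

10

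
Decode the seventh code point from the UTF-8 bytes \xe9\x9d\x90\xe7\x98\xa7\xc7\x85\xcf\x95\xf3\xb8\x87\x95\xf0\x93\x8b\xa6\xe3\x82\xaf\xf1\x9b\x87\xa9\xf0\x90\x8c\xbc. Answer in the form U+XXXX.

U+30AF

Offset 0: leading byte 0xE9 = 11101001 → 3-byte char #1 = E9 9D 90.
Offset 3: leading byte 0xE7 = 11100111 → 3-byte char #2 = E7 98 A7.
Offset 6: leading byte 0xC7 = 11000111 → 2-byte char #3 = C7 85.
Offset 8: leading byte 0xCF = 11001111 → 2-byte char #4 = CF 95.
Offset 10: leading byte 0xF3 = 11110011 → 4-byte char #5 = F3 B8 87 95.
Offset 14: leading byte 0xF0 = 11110000 → 4-byte char #6 = F0 93 8B A6.
Offset 18: leading byte 0xE3 = 11100011 → 3-byte char #7 = E3 82 AF.
Leading byte 0xE3 = 11100011 matches 1110xxxx → 3-byte sequence.
Byte 1: 0xE3 = 11100011, payload 0011 (4 bits).
Byte 2: 0x82 = 10000010 (10xxxxxx ✓), payload 000010.
Byte 3: 0xAF = 10101111 (10xxxxxx ✓), payload 101111.
Concatenate: 0011000010101111 = 0x30AF (16 bits → U+30AF).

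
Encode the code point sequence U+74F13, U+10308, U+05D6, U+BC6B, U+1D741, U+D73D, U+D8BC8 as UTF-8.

F1 B4 BC 93 F0 90 8C 88 D7 96 EB B1 AB F0 9D 9D 81 ED 9C BD F3 98 AF 88

U+74F13: 4-byte form → F1 B4 BC 93.
U+10308: 4-byte form → F0 90 8C 88.
U+05D6: 2-byte form → D7 96.
U+BC6B: 3-byte form → EB B1 AB.
U+1D741: 4-byte form → F0 9D 9D 81.
U+D73D: 3-byte form → ED 9C BD.
U+D8BC8: 4-byte form → F3 98 AF 88.
Concatenated (24 bytes): F1 B4 BC 93 F0 90 8C 88 D7 96 EB B1 AB F0 9D 9D 81 ED 9C BD F3 98 AF 88.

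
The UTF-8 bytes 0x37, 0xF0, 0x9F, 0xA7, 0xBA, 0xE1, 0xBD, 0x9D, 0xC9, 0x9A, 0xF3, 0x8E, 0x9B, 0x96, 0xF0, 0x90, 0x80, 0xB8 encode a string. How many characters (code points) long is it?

Byte at offset 0: 0x37 = 00110111 → 1-byte char (#1). Advance 1.
Byte at offset 1: 0xF0 = 11110000 → 4-byte char (#2). Advance 4.
Byte at offset 5: 0xE1 = 11100001 → 3-byte char (#3). Advance 3.
Byte at offset 8: 0xC9 = 11001001 → 2-byte char (#4). Advance 2.
Byte at offset 10: 0xF3 = 11110011 → 4-byte char (#5). Advance 4.
Byte at offset 14: 0xF0 = 11110000 → 4-byte char (#6). Advance 4.
Reached end at offset 18 after 6 code points.

6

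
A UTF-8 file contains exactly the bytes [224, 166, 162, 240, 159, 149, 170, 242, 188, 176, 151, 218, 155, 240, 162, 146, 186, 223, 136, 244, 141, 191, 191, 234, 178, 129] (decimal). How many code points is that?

Byte at offset 0: 0xE0 = 11100000 → 3-byte char (#1). Advance 3.
Byte at offset 3: 0xF0 = 11110000 → 4-byte char (#2). Advance 4.
Byte at offset 7: 0xF2 = 11110010 → 4-byte char (#3). Advance 4.
Byte at offset 11: 0xDA = 11011010 → 2-byte char (#4). Advance 2.
Byte at offset 13: 0xF0 = 11110000 → 4-byte char (#5). Advance 4.
Byte at offset 17: 0xDF = 11011111 → 2-byte char (#6). Advance 2.
Byte at offset 19: 0xF4 = 11110100 → 4-byte char (#7). Advance 4.
Byte at offset 23: 0xEA = 11101010 → 3-byte char (#8). Advance 3.
Reached end at offset 26 after 8 code points.

8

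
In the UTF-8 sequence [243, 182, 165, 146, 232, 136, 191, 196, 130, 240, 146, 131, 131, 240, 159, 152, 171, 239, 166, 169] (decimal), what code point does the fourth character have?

Offset 0: leading byte 0xF3 = 11110011 → 4-byte char #1 = F3 B6 A5 92.
Offset 4: leading byte 0xE8 = 11101000 → 3-byte char #2 = E8 88 BF.
Offset 7: leading byte 0xC4 = 11000100 → 2-byte char #3 = C4 82.
Offset 9: leading byte 0xF0 = 11110000 → 4-byte char #4 = F0 92 83 83.
Leading byte 0xF0 = 11110000 matches 11110xxx → 4-byte sequence.
Byte 1: 0xF0 = 11110000, payload 000 (3 bits).
Byte 2: 0x92 = 10010010 (10xxxxxx ✓), payload 010010.
Byte 3: 0x83 = 10000011 (10xxxxxx ✓), payload 000011.
Byte 4: 0x83 = 10000011 (10xxxxxx ✓), payload 000011.
Concatenate: 000010010000011000011 = 0x120C3 (21 bits → U+120C3).

U+120C3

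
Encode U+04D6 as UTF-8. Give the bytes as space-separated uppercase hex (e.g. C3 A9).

U+04D6 = 0x4D6 = 1238 decimal. In range U+0080–U+07FF → 2-byte form: 110xxxxx 10xxxxxx.
Binary (11 bits): 10011010110.
Split 5+6: 10011 | 010110.
Byte 1: 11010011 = 0xD3.
Byte 2: 10010110 = 0x96.

D3 96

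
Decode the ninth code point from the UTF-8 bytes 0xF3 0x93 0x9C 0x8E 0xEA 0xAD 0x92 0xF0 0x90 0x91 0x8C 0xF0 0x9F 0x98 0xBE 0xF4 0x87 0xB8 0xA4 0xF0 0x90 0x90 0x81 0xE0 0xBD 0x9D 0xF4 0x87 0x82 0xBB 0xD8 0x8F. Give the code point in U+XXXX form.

Offset 0: leading byte 0xF3 = 11110011 → 4-byte char #1 = F3 93 9C 8E.
Offset 4: leading byte 0xEA = 11101010 → 3-byte char #2 = EA AD 92.
Offset 7: leading byte 0xF0 = 11110000 → 4-byte char #3 = F0 90 91 8C.
Offset 11: leading byte 0xF0 = 11110000 → 4-byte char #4 = F0 9F 98 BE.
Offset 15: leading byte 0xF4 = 11110100 → 4-byte char #5 = F4 87 B8 A4.
Offset 19: leading byte 0xF0 = 11110000 → 4-byte char #6 = F0 90 90 81.
Offset 23: leading byte 0xE0 = 11100000 → 3-byte char #7 = E0 BD 9D.
Offset 26: leading byte 0xF4 = 11110100 → 4-byte char #8 = F4 87 82 BB.
Offset 30: leading byte 0xD8 = 11011000 → 2-byte char #9 = D8 8F.
Leading byte 0xD8 = 11011000 matches 110xxxxx → 2-byte sequence.
Byte 1: 0xD8 = 11011000, payload 11000 (5 bits).
Byte 2: 0x8F = 10001111 (10xxxxxx ✓), payload 001111.
Concatenate: 11000001111 = 0x60F (11 bits → U+060F).

U+060F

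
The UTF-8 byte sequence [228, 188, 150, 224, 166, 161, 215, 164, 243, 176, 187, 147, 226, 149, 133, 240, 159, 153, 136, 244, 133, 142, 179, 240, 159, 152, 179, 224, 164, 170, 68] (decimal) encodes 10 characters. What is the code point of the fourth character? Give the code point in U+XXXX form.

U+F0ED3

Offset 0: leading byte 0xE4 = 11100100 → 3-byte char #1 = E4 BC 96.
Offset 3: leading byte 0xE0 = 11100000 → 3-byte char #2 = E0 A6 A1.
Offset 6: leading byte 0xD7 = 11010111 → 2-byte char #3 = D7 A4.
Offset 8: leading byte 0xF3 = 11110011 → 4-byte char #4 = F3 B0 BB 93.
Leading byte 0xF3 = 11110011 matches 11110xxx → 4-byte sequence.
Byte 1: 0xF3 = 11110011, payload 011 (3 bits).
Byte 2: 0xB0 = 10110000 (10xxxxxx ✓), payload 110000.
Byte 3: 0xBB = 10111011 (10xxxxxx ✓), payload 111011.
Byte 4: 0x93 = 10010011 (10xxxxxx ✓), payload 010011.
Concatenate: 011110000111011010011 = 0xF0ED3 (21 bits → U+F0ED3).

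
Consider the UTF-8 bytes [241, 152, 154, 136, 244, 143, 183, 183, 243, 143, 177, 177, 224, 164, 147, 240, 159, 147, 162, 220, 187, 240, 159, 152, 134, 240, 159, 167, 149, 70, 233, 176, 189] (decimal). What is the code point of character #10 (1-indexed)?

Offset 0: leading byte 0xF1 = 11110001 → 4-byte char #1 = F1 98 9A 88.
Offset 4: leading byte 0xF4 = 11110100 → 4-byte char #2 = F4 8F B7 B7.
Offset 8: leading byte 0xF3 = 11110011 → 4-byte char #3 = F3 8F B1 B1.
Offset 12: leading byte 0xE0 = 11100000 → 3-byte char #4 = E0 A4 93.
Offset 15: leading byte 0xF0 = 11110000 → 4-byte char #5 = F0 9F 93 A2.
Offset 19: leading byte 0xDC = 11011100 → 2-byte char #6 = DC BB.
Offset 21: leading byte 0xF0 = 11110000 → 4-byte char #7 = F0 9F 98 86.
Offset 25: leading byte 0xF0 = 11110000 → 4-byte char #8 = F0 9F A7 95.
Offset 29: leading byte 0x46 = 01000110 → 1-byte char #9 = 46.
Offset 30: leading byte 0xE9 = 11101001 → 3-byte char #10 = E9 B0 BD.
Leading byte 0xE9 = 11101001 matches 1110xxxx → 3-byte sequence.
Byte 1: 0xE9 = 11101001, payload 1001 (4 bits).
Byte 2: 0xB0 = 10110000 (10xxxxxx ✓), payload 110000.
Byte 3: 0xBD = 10111101 (10xxxxxx ✓), payload 111101.
Concatenate: 1001110000111101 = 0x9C3D (16 bits → U+9C3D).

U+9C3D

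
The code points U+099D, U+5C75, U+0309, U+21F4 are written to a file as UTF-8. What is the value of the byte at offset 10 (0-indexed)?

U+099D → 3-byte form E0 A6 9D at offsets 0–2.
U+5C75 → 3-byte form E5 B1 B5 at offsets 3–5.
U+0309 → 2-byte form CC 89 at offsets 6–7.
U+21F4 → 3-byte form E2 87 B4 at offsets 8–10.
Offset 10 falls in char 4's range; it's byte 3 of E2 87 B4 = 0xB4.

0xB4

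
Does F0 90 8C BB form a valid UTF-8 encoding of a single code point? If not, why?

Leading byte 0xF0 = 11110000 → 4-byte form.
Continuation bytes 0x90=10010000, 0x8C=10001100, 0xBB=10111011 all match 10xxxxxx.
Decoded value 0x1033B is ≥ 0x10000 (shortest form) and not a surrogate.

valid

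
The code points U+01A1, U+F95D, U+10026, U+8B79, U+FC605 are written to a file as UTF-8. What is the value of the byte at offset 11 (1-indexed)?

0xAD

1-indexed offset 11 is 0-indexed offset 10.
U+01A1 → 2-byte form C6 A1 at offsets 0–1.
U+F95D → 3-byte form EF A5 9D at offsets 2–4.
U+10026 → 4-byte form F0 90 80 A6 at offsets 5–8.
U+8B79 → 3-byte form E8 AD B9 at offsets 9–11.
Offset 10 falls in char 4's range; it's byte 2 of E8 AD B9 = 0xAD.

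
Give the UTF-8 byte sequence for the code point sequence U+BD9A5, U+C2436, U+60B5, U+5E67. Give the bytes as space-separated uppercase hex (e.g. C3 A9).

F2 BD A6 A5 F3 82 90 B6 E6 82 B5 E5 B9 A7

U+BD9A5: 4-byte form → F2 BD A6 A5.
U+C2436: 4-byte form → F3 82 90 B6.
U+60B5: 3-byte form → E6 82 B5.
U+5E67: 3-byte form → E5 B9 A7.
Concatenated (14 bytes): F2 BD A6 A5 F3 82 90 B6 E6 82 B5 E5 B9 A7.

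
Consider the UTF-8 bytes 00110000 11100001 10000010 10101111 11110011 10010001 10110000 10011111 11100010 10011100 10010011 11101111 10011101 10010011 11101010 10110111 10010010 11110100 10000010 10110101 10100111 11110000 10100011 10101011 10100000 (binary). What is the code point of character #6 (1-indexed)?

U+ADD2

Offset 0: leading byte 0x30 = 00110000 → 1-byte char #1 = 30.
Offset 1: leading byte 0xE1 = 11100001 → 3-byte char #2 = E1 82 AF.
Offset 4: leading byte 0xF3 = 11110011 → 4-byte char #3 = F3 91 B0 9F.
Offset 8: leading byte 0xE2 = 11100010 → 3-byte char #4 = E2 9C 93.
Offset 11: leading byte 0xEF = 11101111 → 3-byte char #5 = EF 9D 93.
Offset 14: leading byte 0xEA = 11101010 → 3-byte char #6 = EA B7 92.
Leading byte 0xEA = 11101010 matches 1110xxxx → 3-byte sequence.
Byte 1: 0xEA = 11101010, payload 1010 (4 bits).
Byte 2: 0xB7 = 10110111 (10xxxxxx ✓), payload 110111.
Byte 3: 0x92 = 10010010 (10xxxxxx ✓), payload 010010.
Concatenate: 1010110111010010 = 0xADD2 (16 bits → U+ADD2).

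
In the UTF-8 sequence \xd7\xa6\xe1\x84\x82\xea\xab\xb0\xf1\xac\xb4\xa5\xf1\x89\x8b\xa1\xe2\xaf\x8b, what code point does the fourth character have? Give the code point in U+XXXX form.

Offset 0: leading byte 0xD7 = 11010111 → 2-byte char #1 = D7 A6.
Offset 2: leading byte 0xE1 = 11100001 → 3-byte char #2 = E1 84 82.
Offset 5: leading byte 0xEA = 11101010 → 3-byte char #3 = EA AB B0.
Offset 8: leading byte 0xF1 = 11110001 → 4-byte char #4 = F1 AC B4 A5.
Leading byte 0xF1 = 11110001 matches 11110xxx → 4-byte sequence.
Byte 1: 0xF1 = 11110001, payload 001 (3 bits).
Byte 2: 0xAC = 10101100 (10xxxxxx ✓), payload 101100.
Byte 3: 0xB4 = 10110100 (10xxxxxx ✓), payload 110100.
Byte 4: 0xA5 = 10100101 (10xxxxxx ✓), payload 100101.
Concatenate: 001101100110100100101 = 0x6CD25 (21 bits → U+6CD25).

U+6CD25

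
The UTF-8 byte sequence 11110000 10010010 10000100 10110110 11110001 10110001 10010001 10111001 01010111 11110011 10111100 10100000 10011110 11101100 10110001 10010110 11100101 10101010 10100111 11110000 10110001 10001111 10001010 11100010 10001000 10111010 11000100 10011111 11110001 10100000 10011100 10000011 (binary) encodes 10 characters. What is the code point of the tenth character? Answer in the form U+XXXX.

U+60703

Offset 0: leading byte 0xF0 = 11110000 → 4-byte char #1 = F0 92 84 B6.
Offset 4: leading byte 0xF1 = 11110001 → 4-byte char #2 = F1 B1 91 B9.
Offset 8: leading byte 0x57 = 01010111 → 1-byte char #3 = 57.
Offset 9: leading byte 0xF3 = 11110011 → 4-byte char #4 = F3 BC A0 9E.
Offset 13: leading byte 0xEC = 11101100 → 3-byte char #5 = EC B1 96.
Offset 16: leading byte 0xE5 = 11100101 → 3-byte char #6 = E5 AA A7.
Offset 19: leading byte 0xF0 = 11110000 → 4-byte char #7 = F0 B1 8F 8A.
Offset 23: leading byte 0xE2 = 11100010 → 3-byte char #8 = E2 88 BA.
Offset 26: leading byte 0xC4 = 11000100 → 2-byte char #9 = C4 9F.
Offset 28: leading byte 0xF1 = 11110001 → 4-byte char #10 = F1 A0 9C 83.
Leading byte 0xF1 = 11110001 matches 11110xxx → 4-byte sequence.
Byte 1: 0xF1 = 11110001, payload 001 (3 bits).
Byte 2: 0xA0 = 10100000 (10xxxxxx ✓), payload 100000.
Byte 3: 0x9C = 10011100 (10xxxxxx ✓), payload 011100.
Byte 4: 0x83 = 10000011 (10xxxxxx ✓), payload 000011.
Concatenate: 001100000011100000011 = 0x60703 (21 bits → U+60703).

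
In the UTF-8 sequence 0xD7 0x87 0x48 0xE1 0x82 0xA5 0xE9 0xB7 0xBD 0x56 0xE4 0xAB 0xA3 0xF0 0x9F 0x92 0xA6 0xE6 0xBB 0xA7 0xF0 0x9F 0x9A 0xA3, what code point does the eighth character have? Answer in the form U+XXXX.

U+6EE7

Offset 0: leading byte 0xD7 = 11010111 → 2-byte char #1 = D7 87.
Offset 2: leading byte 0x48 = 01001000 → 1-byte char #2 = 48.
Offset 3: leading byte 0xE1 = 11100001 → 3-byte char #3 = E1 82 A5.
Offset 6: leading byte 0xE9 = 11101001 → 3-byte char #4 = E9 B7 BD.
Offset 9: leading byte 0x56 = 01010110 → 1-byte char #5 = 56.
Offset 10: leading byte 0xE4 = 11100100 → 3-byte char #6 = E4 AB A3.
Offset 13: leading byte 0xF0 = 11110000 → 4-byte char #7 = F0 9F 92 A6.
Offset 17: leading byte 0xE6 = 11100110 → 3-byte char #8 = E6 BB A7.
Leading byte 0xE6 = 11100110 matches 1110xxxx → 3-byte sequence.
Byte 1: 0xE6 = 11100110, payload 0110 (4 bits).
Byte 2: 0xBB = 10111011 (10xxxxxx ✓), payload 111011.
Byte 3: 0xA7 = 10100111 (10xxxxxx ✓), payload 100111.
Concatenate: 0110111011100111 = 0x6EE7 (16 bits → U+6EE7).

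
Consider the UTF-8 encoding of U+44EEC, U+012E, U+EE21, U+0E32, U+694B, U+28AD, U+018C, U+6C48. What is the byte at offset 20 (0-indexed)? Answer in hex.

U+44EEC → 4-byte form F1 84 BB AC at offsets 0–3.
U+012E → 2-byte form C4 AE at offsets 4–5.
U+EE21 → 3-byte form EE B8 A1 at offsets 6–8.
U+0E32 → 3-byte form E0 B8 B2 at offsets 9–11.
U+694B → 3-byte form E6 A5 8B at offsets 12–14.
U+28AD → 3-byte form E2 A2 AD at offsets 15–17.
U+018C → 2-byte form C6 8C at offsets 18–19.
U+6C48 → 3-byte form E6 B1 88 at offsets 20–22.
Offset 20 falls in char 8's range; it's byte 1 of E6 B1 88 = 0xE6.

0xE6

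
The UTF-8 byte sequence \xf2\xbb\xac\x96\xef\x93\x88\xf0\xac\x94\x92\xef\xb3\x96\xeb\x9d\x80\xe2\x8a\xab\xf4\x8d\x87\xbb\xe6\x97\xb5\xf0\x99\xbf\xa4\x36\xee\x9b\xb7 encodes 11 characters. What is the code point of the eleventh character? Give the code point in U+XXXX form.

U+E6F7

Offset 0: leading byte 0xF2 = 11110010 → 4-byte char #1 = F2 BB AC 96.
Offset 4: leading byte 0xEF = 11101111 → 3-byte char #2 = EF 93 88.
Offset 7: leading byte 0xF0 = 11110000 → 4-byte char #3 = F0 AC 94 92.
Offset 11: leading byte 0xEF = 11101111 → 3-byte char #4 = EF B3 96.
Offset 14: leading byte 0xEB = 11101011 → 3-byte char #5 = EB 9D 80.
Offset 17: leading byte 0xE2 = 11100010 → 3-byte char #6 = E2 8A AB.
Offset 20: leading byte 0xF4 = 11110100 → 4-byte char #7 = F4 8D 87 BB.
Offset 24: leading byte 0xE6 = 11100110 → 3-byte char #8 = E6 97 B5.
Offset 27: leading byte 0xF0 = 11110000 → 4-byte char #9 = F0 99 BF A4.
Offset 31: leading byte 0x36 = 00110110 → 1-byte char #10 = 36.
Offset 32: leading byte 0xEE = 11101110 → 3-byte char #11 = EE 9B B7.
Leading byte 0xEE = 11101110 matches 1110xxxx → 3-byte sequence.
Byte 1: 0xEE = 11101110, payload 1110 (4 bits).
Byte 2: 0x9B = 10011011 (10xxxxxx ✓), payload 011011.
Byte 3: 0xB7 = 10110111 (10xxxxxx ✓), payload 110111.
Concatenate: 1110011011110111 = 0xE6F7 (16 bits → U+E6F7).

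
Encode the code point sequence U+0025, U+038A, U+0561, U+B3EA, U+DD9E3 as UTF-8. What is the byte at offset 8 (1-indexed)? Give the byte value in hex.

1-indexed offset 8 is 0-indexed offset 7.
U+0025 → 1-byte form 25 at offsets 0–0.
U+038A → 2-byte form CE 8A at offsets 1–2.
U+0561 → 2-byte form D5 A1 at offsets 3–4.
U+B3EA → 3-byte form EB 8F AA at offsets 5–7.
Offset 7 falls in char 4's range; it's byte 3 of EB 8F AA = 0xAA.

0xAA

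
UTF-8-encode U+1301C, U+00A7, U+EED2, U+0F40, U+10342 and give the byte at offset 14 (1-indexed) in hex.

0x90

1-indexed offset 14 is 0-indexed offset 13.
U+1301C → 4-byte form F0 93 80 9C at offsets 0–3.
U+00A7 → 2-byte form C2 A7 at offsets 4–5.
U+EED2 → 3-byte form EE BB 92 at offsets 6–8.
U+0F40 → 3-byte form E0 BD 80 at offsets 9–11.
U+10342 → 4-byte form F0 90 8D 82 at offsets 12–15.
Offset 13 falls in char 5's range; it's byte 2 of F0 90 8D 82 = 0x90.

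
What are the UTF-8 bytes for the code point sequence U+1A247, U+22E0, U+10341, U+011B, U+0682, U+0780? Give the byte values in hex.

F0 9A 89 87 E2 8B A0 F0 90 8D 81 C4 9B DA 82 DE 80

U+1A247: 4-byte form → F0 9A 89 87.
U+22E0: 3-byte form → E2 8B A0.
U+10341: 4-byte form → F0 90 8D 81.
U+011B: 2-byte form → C4 9B.
U+0682: 2-byte form → DA 82.
U+0780: 2-byte form → DE 80.
Concatenated (17 bytes): F0 9A 89 87 E2 8B A0 F0 90 8D 81 C4 9B DA 82 DE 80.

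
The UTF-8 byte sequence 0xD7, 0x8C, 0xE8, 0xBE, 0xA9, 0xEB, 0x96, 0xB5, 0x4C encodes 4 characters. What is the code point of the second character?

Offset 0: leading byte 0xD7 = 11010111 → 2-byte char #1 = D7 8C.
Offset 2: leading byte 0xE8 = 11101000 → 3-byte char #2 = E8 BE A9.
Leading byte 0xE8 = 11101000 matches 1110xxxx → 3-byte sequence.
Byte 1: 0xE8 = 11101000, payload 1000 (4 bits).
Byte 2: 0xBE = 10111110 (10xxxxxx ✓), payload 111110.
Byte 3: 0xA9 = 10101001 (10xxxxxx ✓), payload 101001.
Concatenate: 1000111110101001 = 0x8FA9 (16 bits → U+8FA9).

U+8FA9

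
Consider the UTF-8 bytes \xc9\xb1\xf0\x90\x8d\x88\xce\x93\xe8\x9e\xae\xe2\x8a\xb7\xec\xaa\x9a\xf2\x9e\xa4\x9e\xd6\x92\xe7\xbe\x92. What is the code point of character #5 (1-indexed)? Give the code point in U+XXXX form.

U+22B7

Offset 0: leading byte 0xC9 = 11001001 → 2-byte char #1 = C9 B1.
Offset 2: leading byte 0xF0 = 11110000 → 4-byte char #2 = F0 90 8D 88.
Offset 6: leading byte 0xCE = 11001110 → 2-byte char #3 = CE 93.
Offset 8: leading byte 0xE8 = 11101000 → 3-byte char #4 = E8 9E AE.
Offset 11: leading byte 0xE2 = 11100010 → 3-byte char #5 = E2 8A B7.
Leading byte 0xE2 = 11100010 matches 1110xxxx → 3-byte sequence.
Byte 1: 0xE2 = 11100010, payload 0010 (4 bits).
Byte 2: 0x8A = 10001010 (10xxxxxx ✓), payload 001010.
Byte 3: 0xB7 = 10110111 (10xxxxxx ✓), payload 110111.
Concatenate: 0010001010110111 = 0x22B7 (16 bits → U+22B7).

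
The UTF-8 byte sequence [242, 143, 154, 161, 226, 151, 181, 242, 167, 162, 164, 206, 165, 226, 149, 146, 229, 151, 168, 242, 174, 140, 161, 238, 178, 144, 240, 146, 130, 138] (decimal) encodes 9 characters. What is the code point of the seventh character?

Offset 0: leading byte 0xF2 = 11110010 → 4-byte char #1 = F2 8F 9A A1.
Offset 4: leading byte 0xE2 = 11100010 → 3-byte char #2 = E2 97 B5.
Offset 7: leading byte 0xF2 = 11110010 → 4-byte char #3 = F2 A7 A2 A4.
Offset 11: leading byte 0xCE = 11001110 → 2-byte char #4 = CE A5.
Offset 13: leading byte 0xE2 = 11100010 → 3-byte char #5 = E2 95 92.
Offset 16: leading byte 0xE5 = 11100101 → 3-byte char #6 = E5 97 A8.
Offset 19: leading byte 0xF2 = 11110010 → 4-byte char #7 = F2 AE 8C A1.
Leading byte 0xF2 = 11110010 matches 11110xxx → 4-byte sequence.
Byte 1: 0xF2 = 11110010, payload 010 (3 bits).
Byte 2: 0xAE = 10101110 (10xxxxxx ✓), payload 101110.
Byte 3: 0x8C = 10001100 (10xxxxxx ✓), payload 001100.
Byte 4: 0xA1 = 10100001 (10xxxxxx ✓), payload 100001.
Concatenate: 010101110001100100001 = 0xAE321 (21 bits → U+AE321).

U+AE321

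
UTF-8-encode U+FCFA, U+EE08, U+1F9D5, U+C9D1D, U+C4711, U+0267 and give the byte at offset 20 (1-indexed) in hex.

0xA7

1-indexed offset 20 is 0-indexed offset 19.
U+FCFA → 3-byte form EF B3 BA at offsets 0–2.
U+EE08 → 3-byte form EE B8 88 at offsets 3–5.
U+1F9D5 → 4-byte form F0 9F A7 95 at offsets 6–9.
U+C9D1D → 4-byte form F3 89 B4 9D at offsets 10–13.
U+C4711 → 4-byte form F3 84 9C 91 at offsets 14–17.
U+0267 → 2-byte form C9 A7 at offsets 18–19.
Offset 19 falls in char 6's range; it's byte 2 of C9 A7 = 0xA7.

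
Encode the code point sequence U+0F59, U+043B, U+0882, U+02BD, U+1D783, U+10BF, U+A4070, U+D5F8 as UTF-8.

E0 BD 99 D0 BB E0 A2 82 CA BD F0 9D 9E 83 E1 82 BF F2 A4 81 B0 ED 97 B8

U+0F59: 3-byte form → E0 BD 99.
U+043B: 2-byte form → D0 BB.
U+0882: 3-byte form → E0 A2 82.
U+02BD: 2-byte form → CA BD.
U+1D783: 4-byte form → F0 9D 9E 83.
U+10BF: 3-byte form → E1 82 BF.
U+A4070: 4-byte form → F2 A4 81 B0.
U+D5F8: 3-byte form → ED 97 B8.
Concatenated (24 bytes): E0 BD 99 D0 BB E0 A2 82 CA BD F0 9D 9E 83 E1 82 BF F2 A4 81 B0 ED 97 B8.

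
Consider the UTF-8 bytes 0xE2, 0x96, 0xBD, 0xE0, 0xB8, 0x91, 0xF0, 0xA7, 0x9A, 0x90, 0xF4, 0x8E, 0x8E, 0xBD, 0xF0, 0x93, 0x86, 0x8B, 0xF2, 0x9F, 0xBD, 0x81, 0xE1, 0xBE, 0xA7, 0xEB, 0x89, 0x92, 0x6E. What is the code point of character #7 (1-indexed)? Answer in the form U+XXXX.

Offset 0: leading byte 0xE2 = 11100010 → 3-byte char #1 = E2 96 BD.
Offset 3: leading byte 0xE0 = 11100000 → 3-byte char #2 = E0 B8 91.
Offset 6: leading byte 0xF0 = 11110000 → 4-byte char #3 = F0 A7 9A 90.
Offset 10: leading byte 0xF4 = 11110100 → 4-byte char #4 = F4 8E 8E BD.
Offset 14: leading byte 0xF0 = 11110000 → 4-byte char #5 = F0 93 86 8B.
Offset 18: leading byte 0xF2 = 11110010 → 4-byte char #6 = F2 9F BD 81.
Offset 22: leading byte 0xE1 = 11100001 → 3-byte char #7 = E1 BE A7.
Leading byte 0xE1 = 11100001 matches 1110xxxx → 3-byte sequence.
Byte 1: 0xE1 = 11100001, payload 0001 (4 bits).
Byte 2: 0xBE = 10111110 (10xxxxxx ✓), payload 111110.
Byte 3: 0xA7 = 10100111 (10xxxxxx ✓), payload 100111.
Concatenate: 0001111110100111 = 0x1FA7 (16 bits → U+1FA7).

U+1FA7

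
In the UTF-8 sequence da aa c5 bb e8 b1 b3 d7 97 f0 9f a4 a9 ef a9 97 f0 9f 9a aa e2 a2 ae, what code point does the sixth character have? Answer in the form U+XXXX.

Offset 0: leading byte 0xDA = 11011010 → 2-byte char #1 = DA AA.
Offset 2: leading byte 0xC5 = 11000101 → 2-byte char #2 = C5 BB.
Offset 4: leading byte 0xE8 = 11101000 → 3-byte char #3 = E8 B1 B3.
Offset 7: leading byte 0xD7 = 11010111 → 2-byte char #4 = D7 97.
Offset 9: leading byte 0xF0 = 11110000 → 4-byte char #5 = F0 9F A4 A9.
Offset 13: leading byte 0xEF = 11101111 → 3-byte char #6 = EF A9 97.
Leading byte 0xEF = 11101111 matches 1110xxxx → 3-byte sequence.
Byte 1: 0xEF = 11101111, payload 1111 (4 bits).
Byte 2: 0xA9 = 10101001 (10xxxxxx ✓), payload 101001.
Byte 3: 0x97 = 10010111 (10xxxxxx ✓), payload 010111.
Concatenate: 1111101001010111 = 0xFA57 (16 bits → U+FA57).

U+FA57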